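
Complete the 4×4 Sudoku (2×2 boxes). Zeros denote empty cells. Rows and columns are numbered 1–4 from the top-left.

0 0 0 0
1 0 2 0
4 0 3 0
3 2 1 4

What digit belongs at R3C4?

2

R1C1 = 2 (sole candidate).
R1C3 = 4 (sole candidate).
R2C4 = 3 (sole candidate).
R3C2 = 1 (sole candidate).
R3C4 = 2: row 3 has {1,3,4}; col 4 has {3,4}; box has {1,3,4} → only 2 remains.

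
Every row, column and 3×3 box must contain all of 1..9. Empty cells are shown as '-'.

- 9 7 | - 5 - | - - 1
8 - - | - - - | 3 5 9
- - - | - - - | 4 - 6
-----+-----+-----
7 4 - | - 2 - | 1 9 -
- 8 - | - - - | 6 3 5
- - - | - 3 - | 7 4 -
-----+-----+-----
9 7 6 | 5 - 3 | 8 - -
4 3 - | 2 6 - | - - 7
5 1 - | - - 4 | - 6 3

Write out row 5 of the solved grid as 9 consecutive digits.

281947635

R1C7 = 2: row 1 has {1,5,7,9}; col 7 has {1,3,4,6,7,8}; box has {1,3,4,5,6,9} → only 2 remains.
R1C8 = 8: row 1 has {1,2,5,7,9}; col 8 has {3,4,5,6,9}; box has {1,2,3,4,5,6,9} → only 8 remains.
R3C8 = 7: row 3 has {4,6}; col 8 has {3,4,5,6,8,9}; box has {1,2,3,4,5,6,8,9} → only 7 remains.
R4C9 = 8: row 4 has {1,2,4,7,9}; col 9 has {1,3,5,6,7,9}; box has {1,3,4,5,6,7,9} → only 8 remains.
R6C9 = 2: row 6 has {3,4,7}; col 9 has {1,3,5,6,7,8,9}; box has {1,3,4,5,6,7,8,9} → only 2 remains.
R7C5 = 1: row 7 has {3,5,6,7,8,9}; col 5 has {2,3,5,6}; box has {2,3,4,5,6} → only 1 remains.
R7C8 = 2: row 7 has {1,3,5,6,7,8,9}; col 8 has {3,4,5,6,7,8,9}; box has {3,6,7,8} → only 2 remains.
R7C9 = 4: row 7 has {1,2,3,5,6,7,8,9}; col 9 has {1,2,3,5,6,7,8,9}; box has {2,3,6,7,8} → only 4 remains.
R8C3 = 8: row 8 has {2,3,4,6,7}; col 3 has {6,7}; box has {1,3,4,5,6,7,9} → only 8 remains.
R8C6 = 9: row 8 has {2,3,4,6,7,8}; col 6 has {3,4}; box has {1,2,3,4,5,6} → only 9 remains.
R8C7 = 5: row 8 has {2,3,4,6,7,8,9}; col 7 has {1,2,3,4,6,7,8}; box has {2,3,4,6,7,8} → only 5 remains.
R8C8 = 1: row 8 has {2,3,4,5,6,7,8,9}; col 8 has {2,3,4,5,6,7,8,9}; box has {2,3,4,5,6,7,8} → only 1 remains.
R9C3 = 2: row 9 has {1,3,4,5,6}; col 3 has {6,7,8}; box has {1,3,4,5,6,7,8,9} → only 2 remains.
R9C7 = 9: row 9 has {1,2,3,4,5,6}; col 7 has {1,2,3,4,5,6,7,8}; box has {1,2,3,4,5,6,7,8} → only 9 remains.
R1C6 = 6: row 1 has {1,2,5,7,8,9}; col 6 has {3,4,9}; box has {5} → only 6 remains.
R4C4 = 6: row 4 has {1,2,4,7,8,9}; col 4 has {2,5}; box has {2,3} → only 6 remains.
R4C6 = 5: row 4 has {1,2,4,6,7,8,9}; col 6 has {3,4,6,9}; box has {2,3,6} → only 5 remains.
R1C1 = 3: row 1 has {1,2,5,6,7,8,9}; col 1 has {4,5,7,8,9}; box has {7,8,9} → only 3 remains.
R1C4 = 4: row 1 has {1,2,3,5,6,7,8,9}; col 4 has {2,5,6}; box has {5,6} → only 4 remains.
R2C5 = 7: row 2 has {3,5,8,9}; col 5 has {1,2,3,5,6}; box has {4,5,6} → only 7 remains.
R4C3 = 3: row 4 has {1,2,4,5,6,7,8,9}; col 3 has {2,6,7,8}; box has {4,7,8} → only 3 remains.
R9C5 = 8: row 9 has {1,2,3,4,5,6,9}; col 5 has {1,2,3,5,6,7}; box has {1,2,3,4,5,6,9} → only 8 remains.
R2C4 = 1: row 2 has {3,5,7,8,9}; col 4 has {2,4,5,6}; box has {4,5,6,7} → only 1 remains.
R2C6 = 2: row 2 has {1,3,5,7,8,9}; col 6 has {3,4,5,6,9}; box has {1,4,5,6,7} → only 2 remains.
R3C5 = 9: row 3 has {4,6,7}; col 5 has {1,2,3,5,6,7,8}; box has {1,2,4,5,6,7} → only 9 remains.
R3C6 = 8: row 3 has {4,6,7,9}; col 6 has {2,3,4,5,6,9}; box has {1,2,4,5,6,7,9} → only 8 remains.
R5C5 = 4: row 5 has {3,5,6,8}; col 5 has {1,2,3,5,6,7,8,9}; box has {2,3,5,6} → only 4 remains.
R6C6 = 1: row 6 has {2,3,4,7}; col 6 has {2,3,4,5,6,8,9}; box has {2,3,4,5,6} → only 1 remains.
R9C4 = 7: row 9 has {1,2,3,4,5,6,8,9}; col 4 has {1,2,4,5,6}; box has {1,2,3,4,5,6,8,9} → only 7 remains.
R2C2 = 6: row 2 has {1,2,3,5,7,8,9}; col 2 has {1,3,4,7,8,9}; box has {3,7,8,9} → only 6 remains.
R2C3 = 4: row 2 has {1,2,3,5,6,7,8,9}; col 3 has {2,3,6,7,8}; box has {3,6,7,8,9} → only 4 remains.
R3C4 = 3: row 3 has {4,6,7,8,9}; col 4 has {1,2,4,5,6,7}; box has {1,2,4,5,6,7,8,9} → only 3 remains.
R5C4 = 9: row 5 has {3,4,5,6,8}; col 4 has {1,2,3,4,5,6,7}; box has {1,2,3,4,5,6} → only 9 remains.
R5C6 = 7: row 5 has {3,4,5,6,8,9}; col 6 has {1,2,3,4,5,6,8,9}; box has {1,2,3,4,5,6,9} → only 7 remains.
R6C1 = 6: row 6 has {1,2,3,4,7}; col 1 has {3,4,5,7,8,9}; box has {3,4,7,8} → only 6 remains.
R6C2 = 5: row 6 has {1,2,3,4,6,7}; col 2 has {1,3,4,6,7,8,9}; box has {3,4,6,7,8} → only 5 remains.
R6C3 = 9: row 6 has {1,2,3,4,5,6,7}; col 3 has {2,3,4,6,7,8}; box has {3,4,5,6,7,8} → only 9 remains.
R6C4 = 8: row 6 has {1,2,3,4,5,6,7,9}; col 4 has {1,2,3,4,5,6,7,9}; box has {1,2,3,4,5,6,7,9} → only 8 remains.
R3C2 = 2: row 3 has {3,4,6,7,8,9}; col 2 has {1,3,4,5,6,7,8,9}; box has {3,4,6,7,8,9} → only 2 remains.
R5C3 = 1: row 5 has {3,4,5,6,7,8,9}; col 3 has {2,3,4,6,7,8,9}; box has {3,4,5,6,7,8,9} → only 1 remains.
R3C1 = 1: row 3 has {2,3,4,6,7,8,9}; col 1 has {3,4,5,6,7,8,9}; box has {2,3,4,6,7,8,9} → only 1 remains.
R3C3 = 5: row 3 has {1,2,3,4,6,7,8,9}; col 3 has {1,2,3,4,6,7,8,9}; box has {1,2,3,4,6,7,8,9} → only 5 remains.
R5C1 = 2: row 5 has {1,3,4,5,6,7,8,9}; col 1 has {1,3,4,5,6,7,8,9}; box has {1,3,4,5,6,7,8,9} → only 2 remains.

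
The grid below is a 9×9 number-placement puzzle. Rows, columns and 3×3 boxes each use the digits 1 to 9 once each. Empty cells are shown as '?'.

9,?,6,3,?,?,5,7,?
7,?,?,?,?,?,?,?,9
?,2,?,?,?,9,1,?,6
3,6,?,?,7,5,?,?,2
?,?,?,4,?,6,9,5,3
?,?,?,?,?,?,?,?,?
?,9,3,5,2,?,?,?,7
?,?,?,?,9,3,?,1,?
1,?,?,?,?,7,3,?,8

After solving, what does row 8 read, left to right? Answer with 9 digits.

674893215

R1C9 = 4: row 1 has {3,5,6,7,9}; col 9 has {2,3,6,7,8,9}; box has {1,5,6,7,9} → only 4 remains.
R6C9 = 1: row 6 has {}; col 9 has {2,3,4,6,7,8,9}; box has {2,3,5,9} → only 1 remains.
R8C9 = 5: row 8 has {1,3,9}; col 9 has {1,2,3,4,6,7,8,9}; box has {1,3,7,8} → only 5 remains.
R9C4 = 6: row 9 has {1,3,7,8}; col 4 has {3,4,5}; box has {2,3,5,7,9} → only 6 remains.
R9C5 = 4: row 9 has {1,3,6,7,8}; col 5 has {2,7,9}; box has {2,3,5,6,7,9} → only 4 remains.
R8C4 = 8: row 8 has {1,3,5,9}; col 4 has {3,4,5,6}; box has {2,3,4,5,6,7,9} → only 8 remains.
R9C2 = 5: row 9 has {1,3,4,6,7,8}; col 2 has {2,6,9}; box has {1,3,9} → only 5 remains.
R9C3 = 2: row 9 has {1,3,4,5,6,7,8}; col 3 has {3,6}; box has {1,3,5,9} → only 2 remains.
R9C8 = 9: row 9 has {1,2,3,4,5,6,7,8}; col 8 has {1,5,7}; box has {1,3,5,7,8} → only 9 remains.
R3C4 = 7: row 3 has {1,2,6,9}; col 4 has {3,4,5,6,8}; box has {3,9} → only 7 remains.
R7C6 = 1: row 7 has {2,3,5,7,9}; col 6 has {3,5,6,7,9}; box has {2,3,4,5,6,7,8,9} → only 1 remains.
R1C6 = 2: in row 1, 2 can only go here (every other open cell in that row sees a 2).
R2C4 = 1: row 2 has {7,9}; col 4 has {3,4,5,6,7,8}; box has {2,3,7,9} → only 1 remains.
R4C4 = 9: row 4 has {2,3,5,6,7}; col 4 has {1,3,4,5,6,7,8}; box has {4,5,6,7} → only 9 remains.
R6C4 = 2: row 6 has {1}; col 4 has {1,3,4,5,6,7,8,9}; box has {4,5,6,7,9} → only 2 remains.
R6C6 = 8: row 6 has {1,2}; col 6 has {1,2,3,5,6,7,9}; box has {2,4,5,6,7,9} → only 8 remains.
R1C5 = 8: row 1 has {2,3,4,5,6,7,9}; col 5 has {2,4,7,9}; box has {1,2,3,7,9} → only 8 remains.
R2C6 = 4: row 2 has {1,7,9}; col 6 has {1,2,3,5,6,7,8,9}; box has {1,2,3,7,8,9} → only 4 remains.
R3C5 = 5: row 3 has {1,2,6,7,9}; col 5 has {2,4,7,8,9}; box has {1,2,3,4,7,8,9} → only 5 remains.
R5C5 = 1: row 5 has {3,4,5,6,9}; col 5 has {2,4,5,7,8,9}; box has {2,4,5,6,7,8,9} → only 1 remains.
R6C5 = 3: row 6 has {1,2,8}; col 5 has {1,2,4,5,7,8,9}; box has {1,2,4,5,6,7,8,9} → only 3 remains.
R1C2 = 1: row 1 has {2,3,4,5,6,7,8,9}; col 2 has {2,5,6,9}; box has {2,6,7,9} → only 1 remains.
R2C5 = 6: row 2 has {1,4,7,9}; col 5 has {1,2,3,4,5,7,8,9}; box has {1,2,3,4,5,7,8,9} → only 6 remains.
R2C3 = 5: in row 2, 5 can only go here (every other open cell in that row sees a 5).
R3C8 = 3: in row 3, 3 can only go here (every other open cell in that row sees a 3).
R2C2 = 3: in row 2, 3 can only go here (every other open cell in that row sees a 3).
R4C3 = 1: in row 4, 1 can only go here (every other open cell in that row sees a 1).
R5C1 = 2: in row 5, 2 can only go here (every other open cell in that row sees a 2).
R6C1 = 5: in row 6, 5 can only go here (every other open cell in that row sees a 5).
R6C3 = 9: in row 6, 9 can only go here (every other open cell in that row sees a 9).
R7C1 = 8: in row 7, 8 can only go here (every other open cell in that row sees an 8).
R3C1 = 4: row 3 has {1,2,3,5,6,7,9}; col 1 has {1,2,3,5,7,8,9}; box has {1,2,3,5,6,7,9} → only 4 remains.
R3C3 = 8: row 3 has {1,2,3,4,5,6,7,9}; col 3 has {1,2,3,5,6,9}; box has {1,2,3,4,5,6,7,9} → only 8 remains.
R5C3 = 7: row 5 has {1,2,3,4,5,6,9}; col 3 has {1,2,3,5,6,8,9}; box has {1,2,3,5,6,9} → only 7 remains.
R6C2 = 4: row 6 has {1,2,3,5,8,9}; col 2 has {1,2,3,5,6,9}; box has {1,2,3,5,6,7,9} → only 4 remains.
R6C8 = 6: row 6 has {1,2,3,4,5,8,9}; col 8 has {1,3,5,7,9}; box has {1,2,3,5,9} → only 6 remains.
R7C8 = 4: row 7 has {1,2,3,5,7,8,9}; col 8 has {1,3,5,6,7,9}; box has {1,3,5,7,8,9} → only 4 remains.
R8C1 = 6: row 8 has {1,3,5,8,9}; col 1 has {1,2,3,4,5,7,8,9}; box has {1,2,3,5,8,9} → only 6 remains.
R8C2 = 7: row 8 has {1,3,5,6,8,9}; col 2 has {1,2,3,4,5,6,9}; box has {1,2,3,5,6,8,9} → only 7 remains.
R8C3 = 4: row 8 has {1,3,5,6,7,8,9}; col 3 has {1,2,3,5,6,7,8,9}; box has {1,2,3,5,6,7,8,9} → only 4 remains.
R8C7 = 2: row 8 has {1,3,4,5,6,7,8,9}; col 7 has {1,3,5,9}; box has {1,3,4,5,7,8,9} → only 2 remains.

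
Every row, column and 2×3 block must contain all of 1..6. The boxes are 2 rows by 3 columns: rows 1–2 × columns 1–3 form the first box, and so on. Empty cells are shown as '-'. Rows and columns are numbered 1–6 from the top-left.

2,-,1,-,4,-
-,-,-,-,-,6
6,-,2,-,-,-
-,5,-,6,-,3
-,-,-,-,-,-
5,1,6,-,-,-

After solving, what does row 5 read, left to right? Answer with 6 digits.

423561

r1c6 = 5: row 1 has {1,2,4}; col 6 has {3,6}; box has {4,6} → only 5 remains.
r4c3 = 4: row 4 has {3,5,6}; col 3 has {1,2,6}; box has {2,5,6} → only 4 remains.
r5c3 = 3: row 5 has {}; col 3 has {1,2,4,6}; box has {1,5,6} → only 3 remains.
r1c4 = 3: row 1 has {1,2,4,5}; col 4 has {6}; box has {4,5,6} → only 3 remains.
r2c3 = 5: row 2 has {6}; col 3 has {1,2,3,4,6}; box has {1,2} → only 5 remains.
r3c2 = 3: row 3 has {2,6}; col 2 has {1,5}; box has {2,4,5,6} → only 3 remains.
r4c1 = 1: row 4 has {3,4,5,6}; col 1 has {2,5,6}; box has {2,3,4,5,6} → only 1 remains.
r4c5 = 2: row 4 has {1,3,4,5,6}; col 5 has {4}; box has {3,6} → only 2 remains.
r5c1 = 4: row 5 has {3}; col 1 has {1,2,5,6}; box has {1,3,5,6} → only 4 remains.
r5c2 = 2: row 5 has {3,4}; col 2 has {1,3,5}; box has {1,3,4,5,6} → only 2 remains.
r5c6 = 1: row 5 has {2,3,4}; col 6 has {3,5,6}; box has {} → only 1 remains.
r6c5 = 3: row 6 has {1,5,6}; col 5 has {2,4}; box has {1} → only 3 remains.
r1c2 = 6: row 1 has {1,2,3,4,5}; col 2 has {1,2,3,5}; box has {1,2,5} → only 6 remains.
r2c1 = 3: row 2 has {5,6}; col 1 has {1,2,4,5,6}; box has {1,2,5,6} → only 3 remains.
r2c2 = 4: row 2 has {3,5,6}; col 2 has {1,2,3,5,6}; box has {1,2,3,5,6} → only 4 remains.
r2c5 = 1: row 2 has {3,4,5,6}; col 5 has {2,3,4}; box has {3,4,5,6} → only 1 remains.
r3c5 = 5: row 3 has {2,3,6}; col 5 has {1,2,3,4}; box has {2,3,6} → only 5 remains.
r3c6 = 4: row 3 has {2,3,5,6}; col 6 has {1,3,5,6}; box has {2,3,5,6} → only 4 remains.
r5c4 = 5: row 5 has {1,2,3,4}; col 4 has {3,6}; box has {1,3} → only 5 remains.
r5c5 = 6: row 5 has {1,2,3,4,5}; col 5 has {1,2,3,4,5}; box has {1,3,5} → only 6 remains.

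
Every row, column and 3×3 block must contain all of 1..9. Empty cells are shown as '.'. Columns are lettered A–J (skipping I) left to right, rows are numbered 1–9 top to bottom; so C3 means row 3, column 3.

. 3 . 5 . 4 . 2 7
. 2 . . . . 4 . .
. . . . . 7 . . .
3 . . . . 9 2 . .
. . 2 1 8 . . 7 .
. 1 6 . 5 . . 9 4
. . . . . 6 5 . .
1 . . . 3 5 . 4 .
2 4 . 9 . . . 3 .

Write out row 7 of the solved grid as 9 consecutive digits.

973416582

F5 = 3 (sole candidate).
G5 = 6 (sole candidate).
J5 = 5 (sole candidate).
F6 = 2 (sole candidate).
B5 = 9 (sole candidate).
D6 = 7 (sole candidate).
A5 = 4 (sole candidate).
A6 = 8 (sole candidate).
G6 = 3 (sole candidate).
C3 = 4 (hidden single in row 3).
C7 = 3: in row 7, 3 can only go here (every other open cell in that row sees a 3).
C9 = 5 (hidden single in row 9).
J9 = 6 (hidden single in row 9).
C4 = 7 (sole candidate).
B4 = 5 (sole candidate).
A2 = 7 (hidden single in row 2).
A7 = 9: row 7 has {3,5,6}; col 1 has {1,2,3,4,7,8}; box has {1,2,3,4,5} → only 9 remains.
C8 = 8 (sole candidate).
D8 = 2 (sole candidate).
J8 = 9 (sole candidate).
A1 = 6 (sole candidate).
A3 = 5 (sole candidate).
B3 = 8 (sole candidate).
B7 = 7: row 7 has {3,5,6,9}; col 2 has {1,2,3,4,5,8,9}; box has {1,2,3,4,5,8,9} → only 7 remains.
B8 = 6 (sole candidate).
G8 = 7 (sole candidate).
G1 = 8 (hidden single in row 1).
G9 = 1 (sole candidate).
G3 = 9 (sole candidate).
H7 = 8: row 7 has {3,5,6,7,9}; col 8 has {2,3,4,7,9}; box has {1,3,4,5,6,7,9} → only 8 remains.
J7 = 2: row 7 has {3,5,6,7,8,9}; col 9 has {4,5,6,7,9}; box has {1,3,4,5,6,7,8,9} → only 2 remains.
E9 = 7 (sole candidate).
F9 = 8 (sole candidate).
F2 = 1 (sole candidate).
J2 = 3 (sole candidate).
J3 = 1 (sole candidate).
H4 = 1 (sole candidate).
J4 = 8 (sole candidate).
D7 = 4: row 7 has {2,3,5,6,7,8,9}; col 4 has {1,2,5,7,9}; box has {2,3,5,6,7,8,9} → only 4 remains.
E7 = 1: row 7 has {2,3,4,5,6,7,8,9}; col 5 has {3,5,7,8}; box has {2,3,4,5,6,7,8,9} → only 1 remains.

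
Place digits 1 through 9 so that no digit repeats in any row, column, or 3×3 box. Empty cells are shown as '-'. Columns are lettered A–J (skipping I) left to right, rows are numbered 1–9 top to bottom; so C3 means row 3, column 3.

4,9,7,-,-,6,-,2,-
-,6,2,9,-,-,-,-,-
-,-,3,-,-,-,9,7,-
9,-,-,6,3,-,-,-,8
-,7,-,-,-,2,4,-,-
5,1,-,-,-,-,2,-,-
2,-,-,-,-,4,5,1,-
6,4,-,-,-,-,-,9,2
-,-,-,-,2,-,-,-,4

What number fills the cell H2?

B4 = 2: row 4 has {3,6,8,9}; col 2 has {1,4,6,7,9}; box has {1,5,7,9} → only 2 remains.
C4 = 4: row 4 has {2,3,6,8,9}; col 3 has {2,3,7}; box has {1,2,5,7,9} → only 4 remains.
H4 = 5: row 4 has {2,3,4,6,8,9}; col 8 has {1,2,7,9}; box has {2,4,8} → only 5 remains.
D3 = 2: in row 3, 2 can only go here (every other open cell in that row sees a 2).
J3 = 6: in row 3, 6 can only go here (every other open cell in that row sees a 6).
E3 = 4: in row 3, 4 can only go here (every other open cell in that row sees a 4).
H2 = 4: in row 2, 4 can only go here (every other open cell in that row sees a 4).

4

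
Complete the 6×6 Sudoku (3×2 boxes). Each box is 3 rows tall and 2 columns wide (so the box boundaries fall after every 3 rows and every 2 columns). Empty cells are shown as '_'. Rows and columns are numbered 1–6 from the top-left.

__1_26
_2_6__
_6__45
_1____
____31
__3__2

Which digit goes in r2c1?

r2c5 = 1 (sole candidate).
r2c6 = 3 (sole candidate).
r3c3 = 2 (sole candidate).
r3c4 = 3 (sole candidate).
r4c6 = 4 (sole candidate).
r3c1 = 1 (sole candidate).
r4c1 = 3 (hidden single in row 4).
r1c2 = 3 (hidden single in row 1).
r4c4 = 2 (hidden single in row 4).
r5c1 = 2 (hidden single in row 5).
r5c3 = 6 (hidden single in row 5).
r4c3 = 5 (sole candidate).
r4c5 = 6 (sole candidate).
r5c4 = 4 (sole candidate).
r6c4 = 1 (sole candidate).
r6c5 = 5 (sole candidate).
r1c4 = 5 (sole candidate).
r2c3 = 4 (sole candidate).
r5c2 = 5 (sole candidate).
r6c2 = 4 (sole candidate).
r1c1 = 4 (sole candidate).
r2c1 = 5: row 2 has {1,2,3,4,6}; col 1 has {1,2,3,4}; box has {1,2,3,4,6} → only 5 remains.

5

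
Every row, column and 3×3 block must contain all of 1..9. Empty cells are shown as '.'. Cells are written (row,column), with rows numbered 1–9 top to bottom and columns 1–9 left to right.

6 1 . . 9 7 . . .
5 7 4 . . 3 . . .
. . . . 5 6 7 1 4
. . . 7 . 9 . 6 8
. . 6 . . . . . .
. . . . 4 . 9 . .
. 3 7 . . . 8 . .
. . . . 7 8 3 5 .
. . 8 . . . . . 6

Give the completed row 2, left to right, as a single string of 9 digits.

574813629

(1,4) = 4: in row 1, 4 can only go here (every other open cell in that row sees a 4).
(1,8) = 8: in row 1, 8 can only go here (every other open cell in that row sees an 8).
(2,7) = 6: in row 2, 6 can only go here (every other open cell in that row sees a 6).
(6,4) = 6: in row 6, 6 can only go here (every other open cell in that row sees a 6).
(7,5) = 6: in row 7, 6 can only go here (every other open cell in that row sees a 6).
(8,2) = 6: in row 8, 6 can only go here (every other open cell in that row sees a 6).
(8,1) = 4: in row 8, 4 can only go here (every other open cell in that row sees a 4).
(9,8) = 7: in row 9, 7 can only go here (every other open cell in that row sees a 7).
(1,9) = 3: in box 3, 3 can only go here (every other open cell in that box sees a 3).
(1,3) = 2: row 1 has {1,3,4,6,7,8,9}; col 3 has {4,6,7,8}; box has {1,4,5,6,7} → only 2 remains.
(1,7) = 5: row 1 has {1,2,3,4,6,7,8,9}; col 7 has {3,6,7,8,9}; box has {1,3,4,6,7,8} → only 5 remains.
(3,4) = 2: in row 3, 2 can only go here (every other open cell in that row sees a 2).
(8,9) = 2: in row 8, 2 can only go here (every other open cell in that row sees a 2).
(2,9) = 9: row 2 has {3,4,5,6,7}; col 9 has {2,3,4,6,8}; box has {1,3,4,5,6,7,8} → only 9 remains.
(7,9) = 1: row 7 has {3,6,7,8}; col 9 has {2,3,4,6,8,9}; box has {2,3,5,6,7,8} → only 1 remains.
(9,7) = 4: row 9 has {6,7,8}; col 7 has {3,5,6,7,8,9}; box has {1,2,3,5,6,7,8} → only 4 remains.
(2,8) = 2: row 2 has {3,4,5,6,7,9}; col 8 has {1,5,6,7,8}; box has {1,3,4,5,6,7,8,9} → only 2 remains.
(6,8) = 3: row 6 has {4,6,9}; col 8 has {1,2,5,6,7,8}; box has {6,8,9} → only 3 remains.
(7,8) = 9: row 7 has {1,3,6,7,8}; col 8 has {1,2,3,5,6,7,8}; box has {1,2,3,4,5,6,7,8} → only 9 remains.
(5,8) = 4: row 5 has {6}; col 8 has {1,2,3,5,6,7,8,9}; box has {3,6,8,9} → only 4 remains.
(7,1) = 2: row 7 has {1,3,6,7,8,9}; col 1 has {4,5,6}; box has {3,4,6,7,8} → only 2 remains.
(7,4) = 5: row 7 has {1,2,3,6,7,8,9}; col 4 has {2,4,6,7}; box has {6,7,8} → only 5 remains.
(7,6) = 4: row 7 has {1,2,3,5,6,7,8,9}; col 6 has {3,6,7,8,9}; box has {5,6,7,8} → only 4 remains.
(4,2) = 4: in row 4, 4 can only go here (every other open cell in that row sees a 4).
(4,3) = 5: in row 4, 5 can only go here (every other open cell in that row sees a 5).
(6,3) = 1: row 6 has {3,4,6,9}; col 3 has {2,4,5,6,7,8}; box has {4,5,6} → only 1 remains.
(8,3) = 9: row 8 has {2,3,4,5,6,7,8}; col 3 has {1,2,4,5,6,7,8}; box has {2,3,4,6,7,8} → only 9 remains.
(8,4) = 1: row 8 has {2,3,4,5,6,7,8,9}; col 4 has {2,4,5,6,7}; box has {4,5,6,7,8} → only 1 remains.
(9,1) = 1: row 9 has {4,6,7,8}; col 1 has {2,4,5,6}; box has {2,3,4,6,7,8,9} → only 1 remains.
(9,2) = 5: row 9 has {1,4,6,7,8}; col 2 has {1,3,4,6,7}; box has {1,2,3,4,6,7,8,9} → only 5 remains.
(9,6) = 2: row 9 has {1,4,5,6,7,8}; col 6 has {3,4,6,7,8,9}; box has {1,4,5,6,7,8} → only 2 remains.
(2,4) = 8: row 2 has {2,3,4,5,6,7,9}; col 4 has {1,2,4,5,6,7}; box has {2,3,4,5,6,7,9} → only 8 remains.
(2,5) = 1: row 2 has {2,3,4,5,6,7,8,9}; col 5 has {4,5,6,7,9}; box has {2,3,4,5,6,7,8,9} → only 1 remains.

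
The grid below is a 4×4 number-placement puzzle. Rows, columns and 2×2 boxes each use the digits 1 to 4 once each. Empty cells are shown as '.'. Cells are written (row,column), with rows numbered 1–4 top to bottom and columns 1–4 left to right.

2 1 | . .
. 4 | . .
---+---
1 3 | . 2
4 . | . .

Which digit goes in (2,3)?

2

(2,1) = 3: row 2 has {4}; col 1 has {1,2,4}; box has {1,2,4} → only 3 remains.
(2,4) = 1: row 2 has {3,4}; col 4 has {2}; box has {} → only 1 remains.
(3,3) = 4: row 3 has {1,2,3}; col 3 has {}; box has {2} → only 4 remains.
(4,2) = 2: row 4 has {4}; col 2 has {1,3,4}; box has {1,3,4} → only 2 remains.
(4,4) = 3: row 4 has {2,4}; col 4 has {1,2}; box has {2,4} → only 3 remains.
(1,3) = 3: row 1 has {1,2}; col 3 has {4}; box has {1} → only 3 remains.
(1,4) = 4: row 1 has {1,2,3}; col 4 has {1,2,3}; box has {1,3} → only 4 remains.
(2,3) = 2: row 2 has {1,3,4}; col 3 has {3,4}; box has {1,3,4} → only 2 remains.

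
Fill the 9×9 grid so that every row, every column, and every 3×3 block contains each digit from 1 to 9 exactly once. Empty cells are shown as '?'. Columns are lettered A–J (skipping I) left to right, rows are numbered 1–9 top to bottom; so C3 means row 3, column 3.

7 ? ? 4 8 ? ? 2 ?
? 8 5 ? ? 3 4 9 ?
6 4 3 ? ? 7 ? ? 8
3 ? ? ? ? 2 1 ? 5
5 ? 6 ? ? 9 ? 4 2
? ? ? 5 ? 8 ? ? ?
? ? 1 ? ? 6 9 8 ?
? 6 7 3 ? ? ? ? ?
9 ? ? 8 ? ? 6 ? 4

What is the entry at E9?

5

C1 = 9 (sole candidate).
G3 = 5 (sole candidate).
H3 = 1 (sole candidate).
G8 = 2 (sole candidate).
H8 = 5 (sole candidate).
J8 = 1 (sole candidate).
C9 = 2 (sole candidate).
B1 = 1 (sole candidate).
F1 = 5 (sole candidate).
G1 = 3 (sole candidate).
J1 = 6 (sole candidate).
A2 = 2 (sole candidate).
J2 = 7 (sole candidate).
B5 = 7 (sole candidate).
D5 = 1 (sole candidate).
E5 = 3 (sole candidate).
G5 = 8 (sole candidate).
C6 = 4 (sole candidate).
G6 = 7 (sole candidate).
A7 = 4 (sole candidate).
J7 = 3 (sole candidate).
A8 = 8 (sole candidate).
F8 = 4 (sole candidate).
F9 = 1 (sole candidate).
H9 = 7 (sole candidate).
D2 = 6 (sole candidate).
E2 = 1 (sole candidate).
B4 = 9 (sole candidate).
C4 = 8 (sole candidate).
D4 = 7 (sole candidate).
H4 = 6 (sole candidate).
A6 = 1 (sole candidate).
B6 = 2 (sole candidate).
E6 = 6 (sole candidate).
H6 = 3 (sole candidate).
J6 = 9 (sole candidate).
B7 = 5 (sole candidate).
D7 = 2 (sole candidate).
E7 = 7 (sole candidate).
E8 = 9 (sole candidate).
B9 = 3 (sole candidate).
E9 = 5: row 9 has {1,2,3,4,6,7,8,9}; col 5 has {1,3,6,7,8,9}; box has {1,2,3,4,6,7,8,9} → only 5 remains.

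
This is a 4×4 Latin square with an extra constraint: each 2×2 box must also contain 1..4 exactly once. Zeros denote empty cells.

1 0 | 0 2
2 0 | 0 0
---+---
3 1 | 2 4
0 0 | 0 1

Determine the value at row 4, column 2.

row 2, column 4 = 3 (sole candidate).
row 4, column 1 = 4 (sole candidate).
row 4, column 2 = 2: row 4 has {1,4}; col 2 has {1}; box has {1,3,4} → only 2 remains.

2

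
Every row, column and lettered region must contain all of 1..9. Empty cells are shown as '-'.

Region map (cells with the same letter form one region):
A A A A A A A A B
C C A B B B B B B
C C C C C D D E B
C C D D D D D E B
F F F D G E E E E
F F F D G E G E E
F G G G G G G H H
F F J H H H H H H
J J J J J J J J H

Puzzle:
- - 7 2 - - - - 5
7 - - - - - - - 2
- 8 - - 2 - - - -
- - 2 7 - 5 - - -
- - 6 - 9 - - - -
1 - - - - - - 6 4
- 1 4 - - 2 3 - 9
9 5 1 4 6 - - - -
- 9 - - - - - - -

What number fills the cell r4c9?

r7c1 = 8: row 7 has {1,2,3,4,9}; col 1 has {1,7,9}; region has {1,5,6,9} → only 8 remains.
r6c3 = 3: row 6 has {1,4,6}; col 3 has {1,2,4,6,7}; region has {1,5,6,8,9} → only 3 remains.
r2c3 = 5: in row 2, 5 can only go here (every other open cell in that row sees a 5).
r3c3 = 9: row 3 has {2,8}; col 3 has {1,2,3,4,5,6,7}; region has {2,7,8} → only 9 remains.
r9c3 = 8: row 9 has {9}; col 3 has {1,2,3,4,5,6,7,9}; region has {1,9} → only 8 remains.
r6c2 = 2: in row 6, 2 can only go here (every other open cell in that row sees a 2).
r5c1 = 4: row 5 has {6,9}; col 1 has {1,7,8,9}; region has {1,2,3,5,6,8,9} → only 4 remains.
r5c2 = 7: row 5 has {4,6,9}; col 2 has {1,2,5,8,9}; region has {1,2,3,4,5,6,8,9} → only 7 remains.
r7c4 = 6: in row 7, 6 can only go here (every other open cell in that row sees a 6).
r9c9 = 1: in row 9, 1 can only go here (every other open cell in that row sees a 1).
r9c1 = 2: in column 1, 2 can only go here (every other open cell in that column sees a 2).
r3c1 = 5: in column 1, 5 can only go here (every other open cell in that column sees a 5).
r9c4 = 5: in column 4, 5 can only go here (every other open cell in that column sees a 5).
r3c9 = 7: in region B, 7 can only go here (every other open cell in that region sees a 7).
r4c9 = 6: in column 9, 6 can only go here (every other open cell in that column sees a 6).

6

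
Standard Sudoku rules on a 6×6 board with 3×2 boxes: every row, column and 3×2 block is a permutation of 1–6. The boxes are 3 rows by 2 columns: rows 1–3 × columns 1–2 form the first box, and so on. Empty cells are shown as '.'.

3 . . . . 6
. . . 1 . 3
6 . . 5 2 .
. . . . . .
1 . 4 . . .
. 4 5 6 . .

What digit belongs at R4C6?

R1C3 = 2: row 1 has {3,6}; col 3 has {4,5}; box has {1,5} → only 2 remains.
R1C4 = 4: row 1 has {2,3,6}; col 4 has {1,5,6}; box has {1,2,5} → only 4 remains.
R2C3 = 6: row 2 has {1,3}; col 3 has {2,4,5}; box has {1,2,4,5} → only 6 remains.
R3C2 = 1: row 3 has {2,5,6}; col 2 has {4}; box has {3,6} → only 1 remains.
R3C3 = 3: row 3 has {1,2,5,6}; col 3 has {2,4,5,6}; box has {1,2,4,5,6} → only 3 remains.
R3C6 = 4: row 3 has {1,2,3,5,6}; col 6 has {3,6}; box has {2,3,6} → only 4 remains.
R4C3 = 1: row 4 has {}; col 3 has {2,3,4,5,6}; box has {4,5,6} → only 1 remains.
R6C1 = 2: row 6 has {4,5,6}; col 1 has {1,3,6}; box has {1,4} → only 2 remains.
R6C6 = 1: row 6 has {2,4,5,6}; col 6 has {3,4,6}; box has {} → only 1 remains.
R1C2 = 5: row 1 has {2,3,4,6}; col 2 has {1,4}; box has {1,3,6} → only 5 remains.
R1C5 = 1: row 1 has {2,3,4,5,6}; col 5 has {2}; box has {2,3,4,6} → only 1 remains.
R2C1 = 4: row 2 has {1,3,6}; col 1 has {1,2,3,6}; box has {1,3,5,6} → only 4 remains.
R2C2 = 2: row 2 has {1,3,4,6}; col 2 has {1,4,5}; box has {1,3,4,5,6} → only 2 remains.
R2C5 = 5: row 2 has {1,2,3,4,6}; col 5 has {1,2}; box has {1,2,3,4,6} → only 5 remains.
R4C1 = 5: row 4 has {1}; col 1 has {1,2,3,4,6}; box has {1,2,4} → only 5 remains.
R4C6 = 2: row 4 has {1,5}; col 6 has {1,3,4,6}; box has {1} → only 2 remains.

2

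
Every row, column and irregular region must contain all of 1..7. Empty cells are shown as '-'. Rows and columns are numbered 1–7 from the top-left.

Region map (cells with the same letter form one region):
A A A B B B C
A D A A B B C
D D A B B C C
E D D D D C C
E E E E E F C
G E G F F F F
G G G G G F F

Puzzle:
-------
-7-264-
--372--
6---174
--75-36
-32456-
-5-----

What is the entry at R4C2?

2

R1C5 = 3: row 1 has {}; col 5 has {1,2,5,6}; region has {2,4,6,7} → only 3 remains.
R4C2 = 2: row 4 has {1,4,6,7}; col 2 has {3,5,7}; region has {1,7} → only 2 remains.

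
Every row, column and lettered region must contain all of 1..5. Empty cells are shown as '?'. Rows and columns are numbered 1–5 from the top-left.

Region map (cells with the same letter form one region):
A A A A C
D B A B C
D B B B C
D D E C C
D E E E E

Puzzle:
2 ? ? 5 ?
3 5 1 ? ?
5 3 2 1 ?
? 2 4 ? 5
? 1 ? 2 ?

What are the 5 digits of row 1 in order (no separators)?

24351

r1c2 = 4: row 1 has {2,5}; col 2 has {1,2,3,5}; region has {1,2,5} → only 4 remains.
r1c3 = 3: row 1 has {2,4,5}; col 3 has {1,2,4}; region has {1,2,4,5} → only 3 remains.
r1c5 = 1: row 1 has {2,3,4,5}; col 5 has {5}; region has {5} → only 1 remains.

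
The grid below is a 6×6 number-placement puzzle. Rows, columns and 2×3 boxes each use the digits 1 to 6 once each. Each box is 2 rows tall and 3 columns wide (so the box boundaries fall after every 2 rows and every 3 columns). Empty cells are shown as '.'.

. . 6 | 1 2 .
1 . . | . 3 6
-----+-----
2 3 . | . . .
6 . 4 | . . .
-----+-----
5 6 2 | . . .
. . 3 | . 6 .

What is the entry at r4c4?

2

r2c3 = 5 (sole candidate).
r2c4 = 4 (sole candidate).
r3c3 = 1 (sole candidate).
r4c2 = 5 (sole candidate).
r4c5 = 1 (sole candidate).
r5c4 = 3 (sole candidate).
r5c5 = 4 (sole candidate).
r5c6 = 1 (sole candidate).
r6c1 = 4 (sole candidate).
r6c2 = 1 (sole candidate).
r1c1 = 3 (sole candidate).
r1c2 = 4 (sole candidate).
r1c6 = 5 (sole candidate).
r2c2 = 2 (sole candidate).
r3c5 = 5 (sole candidate).
r3c6 = 4 (sole candidate).
r4c4 = 2: row 4 has {1,4,5,6}; col 4 has {1,3,4}; box has {1,4,5} → only 2 remains.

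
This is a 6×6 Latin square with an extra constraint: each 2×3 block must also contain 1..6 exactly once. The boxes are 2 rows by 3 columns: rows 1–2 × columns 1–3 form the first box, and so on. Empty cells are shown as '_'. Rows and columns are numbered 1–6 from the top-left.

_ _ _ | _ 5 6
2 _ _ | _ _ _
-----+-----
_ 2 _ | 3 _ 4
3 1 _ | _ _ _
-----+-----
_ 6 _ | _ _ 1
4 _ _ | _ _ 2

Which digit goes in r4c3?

4

r1c1 = 1: row 1 has {5,6}; col 1 has {2,3,4}; box has {2} → only 1 remains.
r2c6 = 3: row 2 has {2}; col 6 has {1,2,4,6}; box has {5,6} → only 3 remains.
r4c6 = 5: row 4 has {1,3}; col 6 has {1,2,3,4,6}; box has {3,4} → only 5 remains.
r5c1 = 5: row 5 has {1,6}; col 1 has {1,2,3,4}; box has {4,6} → only 5 remains.
r5c4 = 4: row 5 has {1,5,6}; col 4 has {3}; box has {1,2} → only 4 remains.
r5c5 = 3: row 5 has {1,4,5,6}; col 5 has {5}; box has {1,2,4} → only 3 remains.
r6c2 = 3: row 6 has {2,4}; col 2 has {1,2,6}; box has {4,5,6} → only 3 remains.
r6c3 = 1: row 6 has {2,3,4}; col 3 has {}; box has {3,4,5,6} → only 1 remains.
r6c5 = 6: row 6 has {1,2,3,4}; col 5 has {3,5}; box has {1,2,3,4} → only 6 remains.
r1c2 = 4: row 1 has {1,5,6}; col 2 has {1,2,3,6}; box has {1,2} → only 4 remains.
r1c3 = 3: row 1 has {1,4,5,6}; col 3 has {1}; box has {1,2,4} → only 3 remains.
r1c4 = 2: row 1 has {1,3,4,5,6}; col 4 has {3,4}; box has {3,5,6} → only 2 remains.
r2c2 = 5: row 2 has {2,3}; col 2 has {1,2,3,4,6}; box has {1,2,3,4} → only 5 remains.
r2c3 = 6: row 2 has {2,3,5}; col 3 has {1,3}; box has {1,2,3,4,5} → only 6 remains.
r2c4 = 1: row 2 has {2,3,5,6}; col 4 has {2,3,4}; box has {2,3,5,6} → only 1 remains.
r2c5 = 4: row 2 has {1,2,3,5,6}; col 5 has {3,5,6}; box has {1,2,3,5,6} → only 4 remains.
r3c1 = 6: row 3 has {2,3,4}; col 1 has {1,2,3,4,5}; box has {1,2,3} → only 6 remains.
r3c3 = 5: row 3 has {2,3,4,6}; col 3 has {1,3,6}; box has {1,2,3,6} → only 5 remains.
r3c5 = 1: row 3 has {2,3,4,5,6}; col 5 has {3,4,5,6}; box has {3,4,5} → only 1 remains.
r4c3 = 4: row 4 has {1,3,5}; col 3 has {1,3,5,6}; box has {1,2,3,5,6} → only 4 remains.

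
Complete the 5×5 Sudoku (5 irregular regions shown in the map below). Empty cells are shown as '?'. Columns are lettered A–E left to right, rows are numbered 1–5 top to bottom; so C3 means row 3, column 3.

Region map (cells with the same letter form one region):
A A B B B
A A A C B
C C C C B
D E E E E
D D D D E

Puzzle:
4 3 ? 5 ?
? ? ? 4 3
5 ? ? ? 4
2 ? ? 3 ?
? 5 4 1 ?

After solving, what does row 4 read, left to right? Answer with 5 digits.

A2 = 1: row 2 has {3,4}; col 1 has {2,4,5}; region has {3,4} → only 1 remains.
B2 = 2: row 2 has {1,3,4}; col 2 has {3,5}; region has {1,3,4} → only 2 remains.
C2 = 5: row 2 has {1,2,3,4}; col 3 has {4}; region has {1,2,3,4} → only 5 remains.
B3 = 1: row 3 has {4,5}; col 2 has {2,3,5}; region has {4,5} → only 1 remains.
D3 = 2: row 3 has {1,4,5}; col 4 has {1,3,4,5}; region has {1,4,5} → only 2 remains.
B4 = 4: row 4 has {2,3}; col 2 has {1,2,3,5}; region has {3} → only 4 remains.
C4 = 1: row 4 has {2,3,4}; col 3 has {4,5}; region has {3,4} → only 1 remains.
E4 = 5: row 4 has {1,2,3,4}; col 5 has {3,4}; region has {1,3,4} → only 5 remains.

24135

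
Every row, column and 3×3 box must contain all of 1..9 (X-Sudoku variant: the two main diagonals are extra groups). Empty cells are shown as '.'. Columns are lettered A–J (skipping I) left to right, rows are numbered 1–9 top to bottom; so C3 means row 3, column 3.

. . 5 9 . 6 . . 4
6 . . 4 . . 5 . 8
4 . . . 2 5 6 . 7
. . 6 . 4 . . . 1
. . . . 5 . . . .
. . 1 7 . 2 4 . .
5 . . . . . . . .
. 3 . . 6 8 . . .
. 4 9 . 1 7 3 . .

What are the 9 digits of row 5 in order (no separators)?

F4 = 9: row 4 has {1,4,6}; col 6 has {2,5,6,7,8}; box has {2,4,5,7}; anti-diagonal has {3,4,5,6,7} → only 9 remains.
J9 = 6: row 9 has {1,3,4,7,9}; col 9 has {1,4,7,8}; box has {3}; main diagonal has {2,5} → only 6 remains.
B2 = 9: in row 2, 9 can only go here (every other open cell in that row sees a 9).
H3 = 9: in row 3, 9 can only go here (every other open cell in that row sees a 9).
C5 = 4: in row 5, 4 can only go here (every other open cell in that row sees a 4).
H6 = 6: in row 6, 6 can only go here (every other open cell in that row sees a 6).
D5 = 6: in row 5, 6 can only go here (every other open cell in that row sees a 6).
F5 = 1: in row 5, 1 can only go here (every other open cell in that row sees a 1).
F2 = 3: row 2 has {4,5,6,8,9}; col 6 has {1,2,5,6,7,8,9}; box has {2,4,5,6,9} → only 3 remains.
F7 = 4: row 7 has {5}; col 6 has {1,2,3,5,6,7,8,9}; box has {1,6,7,8} → only 4 remains.
E2 = 7: row 2 has {3,4,5,6,8,9}; col 5 has {1,2,4,5,6}; box has {2,3,4,5,6,9} → only 7 remains.
E1 = 8: row 1 has {4,5,6,9}; col 5 has {1,2,4,5,6,7}; box has {2,3,4,5,6,7,9} → only 8 remains.
C2 = 2: row 2 has {3,4,5,6,7,8,9}; col 3 has {1,4,5,6,9}; box has {4,5,6,9} → only 2 remains.
H2 = 1: row 2 has {2,3,4,5,6,7,8,9}; col 8 has {6,9}; box has {4,5,6,7,8,9}; anti-diagonal has {3,4,5,6,7,9} → only 1 remains.
D3 = 1: row 3 has {2,4,5,6,7,9}; col 4 has {4,6,7,9}; box has {2,3,4,5,6,7,8,9} → only 1 remains.
E6 = 3: row 6 has {1,2,4,6,7}; col 5 has {1,2,4,5,6,7,8}; box has {1,2,4,5,6,7,9} → only 3 remains.
C7 = 8: row 7 has {4,5}; col 3 has {1,2,4,5,6,9}; box has {3,4,5,9}; anti-diagonal has {1,3,4,5,6,7,9} → only 8 remains.
E7 = 9: row 7 has {4,5,8}; col 5 has {1,2,3,4,5,6,7,8}; box has {1,4,6,7,8} → only 9 remains.
J7 = 2: row 7 has {4,5,8,9}; col 9 has {1,4,6,7,8}; box has {3,6} → only 2 remains.
C8 = 7: row 8 has {3,6,8}; col 3 has {1,2,4,5,6,8,9}; box has {3,4,5,8,9} → only 7 remains.
H8 = 4: row 8 has {3,6,7,8}; col 8 has {1,6,9}; box has {2,3,6}; main diagonal has {2,5,6,9} → only 4 remains.
A9 = 2: row 9 has {1,3,4,6,7,9}; col 1 has {4,5,6}; box has {3,4,5,7,8,9}; anti-diagonal has {1,3,4,5,6,7,8,9} → only 2 remains.
D9 = 5: row 9 has {1,2,3,4,6,7,9}; col 4 has {1,4,6,7,9}; box has {1,4,6,7,8,9} → only 5 remains.
H9 = 8: row 9 has {1,2,3,4,5,6,7,9}; col 8 has {1,4,6,9}; box has {2,3,4,6} → only 8 remains.
G1 = 2: row 1 has {4,5,6,8,9}; col 7 has {3,4,5,6}; box has {1,4,5,6,7,8,9} → only 2 remains.
H1 = 3: row 1 has {2,4,5,6,8,9}; col 8 has {1,4,6,8,9}; box has {1,2,4,5,6,7,8,9} → only 3 remains.
B3 = 8: row 3 has {1,2,4,5,6,7,9}; col 2 has {3,4,9}; box has {2,4,5,6,9} → only 8 remains.
C3 = 3: row 3 has {1,2,4,5,6,7,8,9}; col 3 has {1,2,4,5,6,7,8,9}; box has {2,4,5,6,8,9}; main diagonal has {2,4,5,6,9} → only 3 remains.
D4 = 8: row 4 has {1,4,6,9}; col 4 has {1,4,5,6,7,9}; box has {1,2,3,4,5,6,7,9}; main diagonal has {2,3,4,5,6,9} → only 8 remains.
G4 = 7: row 4 has {1,4,6,8,9}; col 7 has {2,3,4,5,6}; box has {1,4,6} → only 7 remains.
H5 = 2: row 5 has {1,4,5,6}; col 8 has {1,3,4,6,8,9}; box has {1,4,6,7} → only 2 remains.
B6 = 5: row 6 has {1,2,3,4,6,7}; col 2 has {3,4,8,9}; box has {1,4,6} → only 5 remains.
J6 = 9: row 6 has {1,2,3,4,5,6,7}; col 9 has {1,2,4,6,7,8}; box has {1,2,4,6,7} → only 9 remains.
D7 = 3: row 7 has {2,4,5,8,9}; col 4 has {1,4,5,6,7,8,9}; box has {1,4,5,6,7,8,9} → only 3 remains.
G7 = 1: row 7 has {2,3,4,5,8,9}; col 7 has {2,3,4,5,6,7}; box has {2,3,4,6,8}; main diagonal has {2,3,4,5,6,8,9} → only 1 remains.
H7 = 7: row 7 has {1,2,3,4,5,8,9}; col 8 has {1,2,3,4,6,8,9}; box has {1,2,3,4,6,8} → only 7 remains.
A8 = 1: row 8 has {3,4,6,7,8}; col 1 has {2,4,5,6}; box has {2,3,4,5,7,8,9} → only 1 remains.
D8 = 2: row 8 has {1,3,4,6,7,8}; col 4 has {1,3,4,5,6,7,8,9}; box has {1,3,4,5,6,7,8,9} → only 2 remains.
G8 = 9: row 8 has {1,2,3,4,6,7,8}; col 7 has {1,2,3,4,5,6,7}; box has {1,2,3,4,6,7,8} → only 9 remains.
J8 = 5: row 8 has {1,2,3,4,6,7,8,9}; col 9 has {1,2,4,6,7,8,9}; box has {1,2,3,4,6,7,8,9} → only 5 remains.
A1 = 7: row 1 has {2,3,4,5,6,8,9}; col 1 has {1,2,4,5,6}; box has {2,3,4,5,6,8,9}; main diagonal has {1,2,3,4,5,6,8,9} → only 7 remains.
B1 = 1: row 1 has {2,3,4,5,6,7,8,9}; col 2 has {3,4,5,8,9}; box has {2,3,4,5,6,7,8,9} → only 1 remains.
A4 = 3: row 4 has {1,4,6,7,8,9}; col 1 has {1,2,4,5,6,7}; box has {1,4,5,6} → only 3 remains.
B4 = 2: row 4 has {1,3,4,6,7,8,9}; col 2 has {1,3,4,5,8,9}; box has {1,3,4,5,6} → only 2 remains.
H4 = 5: row 4 has {1,2,3,4,6,7,8,9}; col 8 has {1,2,3,4,6,7,8,9}; box has {1,2,4,6,7,9} → only 5 remains.
B5 = 7: row 5 has {1,2,4,5,6}; col 2 has {1,2,3,4,5,8,9}; box has {1,2,3,4,5,6} → only 7 remains.
G5 = 8: row 5 has {1,2,4,5,6,7}; col 7 has {1,2,3,4,5,6,7,9}; box has {1,2,4,5,6,7,9} → only 8 remains.
J5 = 3: row 5 has {1,2,4,5,6,7,8}; col 9 has {1,2,4,5,6,7,8,9}; box has {1,2,4,5,6,7,8,9} → only 3 remains.
A6 = 8: row 6 has {1,2,3,4,5,6,7,9}; col 1 has {1,2,3,4,5,6,7}; box has {1,2,3,4,5,6,7} → only 8 remains.
B7 = 6: row 7 has {1,2,3,4,5,7,8,9}; col 2 has {1,2,3,4,5,7,8,9}; box has {1,2,3,4,5,7,8,9} → only 6 remains.
A5 = 9: row 5 has {1,2,3,4,5,6,7,8}; col 1 has {1,2,3,4,5,6,7,8}; box has {1,2,3,4,5,6,7,8} → only 9 remains.

974651823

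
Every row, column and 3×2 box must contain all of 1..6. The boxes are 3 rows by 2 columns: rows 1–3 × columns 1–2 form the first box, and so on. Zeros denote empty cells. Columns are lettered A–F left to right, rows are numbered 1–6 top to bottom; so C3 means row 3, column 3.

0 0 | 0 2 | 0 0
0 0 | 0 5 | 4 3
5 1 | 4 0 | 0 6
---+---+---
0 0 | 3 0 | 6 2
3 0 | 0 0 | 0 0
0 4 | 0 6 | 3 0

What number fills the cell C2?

D3 = 3: row 3 has {1,4,5,6}; col 4 has {2,5,6}; box has {2,4,5} → only 3 remains.
E3 = 2: row 3 has {1,3,4,5,6}; col 5 has {3,4,6}; box has {3,4,6} → only 2 remains.
A4 = 1: row 4 has {2,3,6}; col 1 has {3,5}; box has {3,4} → only 1 remains.
B4 = 5: row 4 has {1,2,3,6}; col 2 has {1,4}; box has {1,3,4} → only 5 remains.
D4 = 4: row 4 has {1,2,3,5,6}; col 4 has {2,3,5,6}; box has {3,6} → only 4 remains.
D5 = 1: row 5 has {3}; col 4 has {2,3,4,5,6}; box has {3,4,6} → only 1 remains.
E5 = 5: row 5 has {1,3}; col 5 has {2,3,4,6}; box has {2,3,6} → only 5 remains.
F5 = 4: row 5 has {1,3,5}; col 6 has {2,3,6}; box has {2,3,5,6} → only 4 remains.
A6 = 2: row 6 has {3,4,6}; col 1 has {1,3,5}; box has {1,3,4,5} → only 2 remains.
C6 = 5: row 6 has {2,3,4,6}; col 3 has {3,4}; box has {1,3,4,6} → only 5 remains.
F6 = 1: row 6 has {2,3,4,5,6}; col 6 has {2,3,4,6}; box has {2,3,4,5,6} → only 1 remains.
E1 = 1: row 1 has {2}; col 5 has {2,3,4,5,6}; box has {2,3,4,6} → only 1 remains.
F1 = 5: row 1 has {1,2}; col 6 has {1,2,3,4,6}; box has {1,2,3,4,6} → only 5 remains.
A2 = 6: row 2 has {3,4,5}; col 1 has {1,2,3,5}; box has {1,5} → only 6 remains.
B2 = 2: row 2 has {3,4,5,6}; col 2 has {1,4,5}; box has {1,5,6} → only 2 remains.
C2 = 1: row 2 has {2,3,4,5,6}; col 3 has {3,4,5}; box has {2,3,4,5} → only 1 remains.

1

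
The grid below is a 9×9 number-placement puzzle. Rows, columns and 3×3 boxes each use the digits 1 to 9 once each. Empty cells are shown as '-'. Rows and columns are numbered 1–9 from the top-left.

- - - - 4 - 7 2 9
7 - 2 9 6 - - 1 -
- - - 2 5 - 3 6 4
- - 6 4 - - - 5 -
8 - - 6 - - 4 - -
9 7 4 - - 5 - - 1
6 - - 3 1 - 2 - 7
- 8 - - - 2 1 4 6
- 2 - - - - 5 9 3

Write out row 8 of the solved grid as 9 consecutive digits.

387592146

row 2, column 7 = 8: row 2 has {1,2,6,7,9}; col 7 has {1,2,3,4,5,7}; box has {1,2,3,4,6,7,9} → only 8 remains.
row 2, column 9 = 5: row 2 has {1,2,6,7,8,9}; col 9 has {1,3,4,6,7,9}; box has {1,2,3,4,6,7,8,9} → only 5 remains.
row 3, column 1 = 1: row 3 has {2,3,4,5,6}; col 1 has {6,7,8,9}; box has {2,7} → only 1 remains.
row 3, column 2 = 9: row 3 has {1,2,3,4,5,6}; col 2 has {2,7,8}; box has {1,2,7} → only 9 remains.
row 3, column 3 = 8: row 3 has {1,2,3,4,5,6,9}; col 3 has {2,4,6}; box has {1,2,7,9} → only 8 remains.
row 3, column 6 = 7: row 3 has {1,2,3,4,5,6,8,9}; col 6 has {2,5}; box has {2,4,5,6,9} → only 7 remains.
row 4, column 7 = 9: row 4 has {4,5,6}; col 7 has {1,2,3,4,5,7,8}; box has {1,4,5} → only 9 remains.
row 5, column 9 = 2: row 5 has {4,6,8}; col 9 has {1,3,4,5,6,7,9}; box has {1,4,5,9} → only 2 remains.
row 6, column 4 = 8: row 6 has {1,4,5,7,9}; col 4 has {2,3,4,6,9}; box has {4,5,6} → only 8 remains.
row 6, column 7 = 6: row 6 has {1,4,5,7,8,9}; col 7 has {1,2,3,4,5,7,8,9}; box has {1,2,4,5,9} → only 6 remains.
row 6, column 8 = 3: row 6 has {1,4,5,6,7,8,9}; col 8 has {1,2,4,5,6,9}; box has {1,2,4,5,6,9} → only 3 remains.
row 7, column 8 = 8: row 7 has {1,2,3,6,7}; col 8 has {1,2,3,4,5,6,9}; box has {1,2,3,4,5,6,7,9} → only 8 remains.
row 9, column 1 = 4: row 9 has {2,3,5,9}; col 1 has {1,6,7,8,9}; box has {2,6,8} → only 4 remains.
row 9, column 4 = 7: row 9 has {2,3,4,5,9}; col 4 has {2,3,4,6,8,9}; box has {1,2,3} → only 7 remains.
row 9, column 5 = 8: row 9 has {2,3,4,5,7,9}; col 5 has {1,4,5,6}; box has {1,2,3,7} → only 8 remains.
row 9, column 6 = 6: row 9 has {2,3,4,5,7,8,9}; col 6 has {2,5,7}; box has {1,2,3,7,8} → only 6 remains.
row 1, column 4 = 1: row 1 has {2,4,7,9}; col 4 has {2,3,4,6,7,8,9}; box has {2,4,5,6,7,9} → only 1 remains.
row 2, column 6 = 3: row 2 has {1,2,5,6,7,8,9}; col 6 has {2,5,6,7}; box has {1,2,4,5,6,7,9} → only 3 remains.
row 4, column 6 = 1: row 4 has {4,5,6,9}; col 6 has {2,3,5,6,7}; box has {4,5,6,8} → only 1 remains.
row 4, column 9 = 8: row 4 has {1,4,5,6,9}; col 9 has {1,2,3,4,5,6,7,9}; box has {1,2,3,4,5,6,9} → only 8 remains.
row 5, column 6 = 9: row 5 has {2,4,6,8}; col 6 has {1,2,3,5,6,7}; box has {1,4,5,6,8} → only 9 remains.
row 5, column 8 = 7: row 5 has {2,4,6,8,9}; col 8 has {1,2,3,4,5,6,8,9}; box has {1,2,3,4,5,6,8,9} → only 7 remains.
row 6, column 5 = 2: row 6 has {1,3,4,5,6,7,8,9}; col 5 has {1,4,5,6,8}; box has {1,4,5,6,8,9} → only 2 remains.
row 7, column 2 = 5: row 7 has {1,2,3,6,7,8}; col 2 has {2,7,8,9}; box has {2,4,6,8} → only 5 remains.
row 7, column 3 = 9: row 7 has {1,2,3,5,6,7,8}; col 3 has {2,4,6,8}; box has {2,4,5,6,8} → only 9 remains.
row 7, column 6 = 4: row 7 has {1,2,3,5,6,7,8,9}; col 6 has {1,2,3,5,6,7,9}; box has {1,2,3,6,7,8} → only 4 remains.
row 8, column 1 = 3: row 8 has {1,2,4,6,8}; col 1 has {1,4,6,7,8,9}; box has {2,4,5,6,8,9} → only 3 remains.
row 8, column 3 = 7: row 8 has {1,2,3,4,6,8}; col 3 has {2,4,6,8,9}; box has {2,3,4,5,6,8,9} → only 7 remains.
row 8, column 4 = 5: row 8 has {1,2,3,4,6,7,8}; col 4 has {1,2,3,4,6,7,8,9}; box has {1,2,3,4,6,7,8} → only 5 remains.
row 8, column 5 = 9: row 8 has {1,2,3,4,5,6,7,8}; col 5 has {1,2,4,5,6,8}; box has {1,2,3,4,5,6,7,8} → only 9 remains.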